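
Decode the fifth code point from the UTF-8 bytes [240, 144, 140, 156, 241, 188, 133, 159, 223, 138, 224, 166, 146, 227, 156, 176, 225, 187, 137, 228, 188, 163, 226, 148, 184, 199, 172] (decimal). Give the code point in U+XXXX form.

U+3730

Offset 0: leading byte 0xF0 = 11110000 → 4-byte char #1 = F0 90 8C 9C.
Offset 4: leading byte 0xF1 = 11110001 → 4-byte char #2 = F1 BC 85 9F.
Offset 8: leading byte 0xDF = 11011111 → 2-byte char #3 = DF 8A.
Offset 10: leading byte 0xE0 = 11100000 → 3-byte char #4 = E0 A6 92.
Offset 13: leading byte 0xE3 = 11100011 → 3-byte char #5 = E3 9C B0.
Leading byte 0xE3 = 11100011 matches 1110xxxx → 3-byte sequence.
Byte 1: 0xE3 = 11100011, payload 0011 (4 bits).
Byte 2: 0x9C = 10011100 (10xxxxxx ✓), payload 011100.
Byte 3: 0xB0 = 10110000 (10xxxxxx ✓), payload 110000.
Concatenate: 0011011100110000 = 0x3730 (16 bits → U+3730).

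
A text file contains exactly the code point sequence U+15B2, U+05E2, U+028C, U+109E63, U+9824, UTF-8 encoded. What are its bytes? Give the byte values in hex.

E1 96 B2 D7 A2 CA 8C F4 89 B9 A3 E9 A0 A4

U+15B2: 3-byte form → E1 96 B2.
U+05E2: 2-byte form → D7 A2.
U+028C: 2-byte form → CA 8C.
U+109E63: 4-byte form → F4 89 B9 A3.
U+9824: 3-byte form → E9 A0 A4.
Concatenated (14 bytes): E1 96 B2 D7 A2 CA 8C F4 89 B9 A3 E9 A0 A4.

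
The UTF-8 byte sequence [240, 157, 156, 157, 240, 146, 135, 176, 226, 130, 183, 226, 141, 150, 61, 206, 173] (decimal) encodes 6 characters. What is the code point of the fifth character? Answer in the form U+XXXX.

U+003D

Offset 0: leading byte 0xF0 = 11110000 → 4-byte char #1 = F0 9D 9C 9D.
Offset 4: leading byte 0xF0 = 11110000 → 4-byte char #2 = F0 92 87 B0.
Offset 8: leading byte 0xE2 = 11100010 → 3-byte char #3 = E2 82 B7.
Offset 11: leading byte 0xE2 = 11100010 → 3-byte char #4 = E2 8D 96.
Offset 14: leading byte 0x3D = 00111101 → 1-byte char #5 = 3D.
Leading byte 0x3D = 00111101 matches 0xxxxxxx → 1-byte sequence.
Byte 1: 0x3D = 00111101, payload 0111101 (7 bits).
Concatenate: 0111101 = 0x3D (7 bits → U+003D).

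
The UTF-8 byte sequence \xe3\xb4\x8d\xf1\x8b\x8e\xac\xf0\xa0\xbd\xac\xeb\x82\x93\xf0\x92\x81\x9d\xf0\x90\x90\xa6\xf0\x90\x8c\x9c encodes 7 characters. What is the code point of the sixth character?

Offset 0: leading byte 0xE3 = 11100011 → 3-byte char #1 = E3 B4 8D.
Offset 3: leading byte 0xF1 = 11110001 → 4-byte char #2 = F1 8B 8E AC.
Offset 7: leading byte 0xF0 = 11110000 → 4-byte char #3 = F0 A0 BD AC.
Offset 11: leading byte 0xEB = 11101011 → 3-byte char #4 = EB 82 93.
Offset 14: leading byte 0xF0 = 11110000 → 4-byte char #5 = F0 92 81 9D.
Offset 18: leading byte 0xF0 = 11110000 → 4-byte char #6 = F0 90 90 A6.
Leading byte 0xF0 = 11110000 matches 11110xxx → 4-byte sequence.
Byte 1: 0xF0 = 11110000, payload 000 (3 bits).
Byte 2: 0x90 = 10010000 (10xxxxxx ✓), payload 010000.
Byte 3: 0x90 = 10010000 (10xxxxxx ✓), payload 010000.
Byte 4: 0xA6 = 10100110 (10xxxxxx ✓), payload 100110.
Concatenate: 000010000010000100110 = 0x10426 (21 bits → U+10426).

U+10426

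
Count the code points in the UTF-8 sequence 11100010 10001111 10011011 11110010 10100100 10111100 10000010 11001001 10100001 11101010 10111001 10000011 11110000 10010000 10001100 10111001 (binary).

Byte at offset 0: 0xE2 = 11100010 → 3-byte char (#1). Advance 3.
Byte at offset 3: 0xF2 = 11110010 → 4-byte char (#2). Advance 4.
Byte at offset 7: 0xC9 = 11001001 → 2-byte char (#3). Advance 2.
Byte at offset 9: 0xEA = 11101010 → 3-byte char (#4). Advance 3.
Byte at offset 12: 0xF0 = 11110000 → 4-byte char (#5). Advance 4.
Reached end at offset 16 after 5 code points.

5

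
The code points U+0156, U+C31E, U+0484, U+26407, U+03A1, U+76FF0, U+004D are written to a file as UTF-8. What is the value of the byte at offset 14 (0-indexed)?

U+0156 → 2-byte form C5 96 at offsets 0–1.
U+C31E → 3-byte form EC 8C 9E at offsets 2–4.
U+0484 → 2-byte form D2 84 at offsets 5–6.
U+26407 → 4-byte form F0 A6 90 87 at offsets 7–10.
U+03A1 → 2-byte form CE A1 at offsets 11–12.
U+76FF0 → 4-byte form F1 B6 BF B0 at offsets 13–16.
Offset 14 falls in char 6's range; it's byte 2 of F1 B6 BF B0 = 0xB6.

0xB6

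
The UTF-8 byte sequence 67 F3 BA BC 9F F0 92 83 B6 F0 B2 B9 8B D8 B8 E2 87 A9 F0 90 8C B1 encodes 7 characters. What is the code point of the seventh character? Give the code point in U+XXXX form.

U+10331

Offset 0: leading byte 0x67 = 01100111 → 1-byte char #1 = 67.
Offset 1: leading byte 0xF3 = 11110011 → 4-byte char #2 = F3 BA BC 9F.
Offset 5: leading byte 0xF0 = 11110000 → 4-byte char #3 = F0 92 83 B6.
Offset 9: leading byte 0xF0 = 11110000 → 4-byte char #4 = F0 B2 B9 8B.
Offset 13: leading byte 0xD8 = 11011000 → 2-byte char #5 = D8 B8.
Offset 15: leading byte 0xE2 = 11100010 → 3-byte char #6 = E2 87 A9.
Offset 18: leading byte 0xF0 = 11110000 → 4-byte char #7 = F0 90 8C B1.
Leading byte 0xF0 = 11110000 matches 11110xxx → 4-byte sequence.
Byte 1: 0xF0 = 11110000, payload 000 (3 bits).
Byte 2: 0x90 = 10010000 (10xxxxxx ✓), payload 010000.
Byte 3: 0x8C = 10001100 (10xxxxxx ✓), payload 001100.
Byte 4: 0xB1 = 10110001 (10xxxxxx ✓), payload 110001.
Concatenate: 000010000001100110001 = 0x10331 (21 bits → U+10331).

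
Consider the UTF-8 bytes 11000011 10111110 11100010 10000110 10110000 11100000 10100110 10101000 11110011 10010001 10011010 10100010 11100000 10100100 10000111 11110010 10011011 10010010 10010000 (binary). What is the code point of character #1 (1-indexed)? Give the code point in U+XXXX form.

U+00FE

Offset 0: leading byte 0xC3 = 11000011 → 2-byte char #1 = C3 BE.
Leading byte 0xC3 = 11000011 matches 110xxxxx → 2-byte sequence.
Byte 1: 0xC3 = 11000011, payload 00011 (5 bits).
Byte 2: 0xBE = 10111110 (10xxxxxx ✓), payload 111110.
Concatenate: 00011111110 = 0xFE (11 bits → U+00FE).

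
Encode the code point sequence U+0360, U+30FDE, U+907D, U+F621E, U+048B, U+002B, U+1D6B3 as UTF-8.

U+0360: 2-byte form → CD A0.
U+30FDE: 4-byte form → F0 B0 BF 9E.
U+907D: 3-byte form → E9 81 BD.
U+F621E: 4-byte form → F3 B6 88 9E.
U+048B: 2-byte form → D2 8B.
U+002B: 1-byte form → 2B.
U+1D6B3: 4-byte form → F0 9D 9A B3.
Concatenated (20 bytes): CD A0 F0 B0 BF 9E E9 81 BD F3 B6 88 9E D2 8B 2B F0 9D 9A B3.

CD A0 F0 B0 BF 9E E9 81 BD F3 B6 88 9E D2 8B 2B F0 9D 9A B3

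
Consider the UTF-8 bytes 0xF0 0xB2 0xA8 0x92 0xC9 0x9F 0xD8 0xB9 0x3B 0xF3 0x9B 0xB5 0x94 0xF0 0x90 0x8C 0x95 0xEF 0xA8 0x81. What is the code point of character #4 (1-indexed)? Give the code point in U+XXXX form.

U+003B

Offset 0: leading byte 0xF0 = 11110000 → 4-byte char #1 = F0 B2 A8 92.
Offset 4: leading byte 0xC9 = 11001001 → 2-byte char #2 = C9 9F.
Offset 6: leading byte 0xD8 = 11011000 → 2-byte char #3 = D8 B9.
Offset 8: leading byte 0x3B = 00111011 → 1-byte char #4 = 3B.
Leading byte 0x3B = 00111011 matches 0xxxxxxx → 1-byte sequence.
Byte 1: 0x3B = 00111011, payload 0111011 (7 bits).
Concatenate: 0111011 = 0x3B (7 bits → U+003B).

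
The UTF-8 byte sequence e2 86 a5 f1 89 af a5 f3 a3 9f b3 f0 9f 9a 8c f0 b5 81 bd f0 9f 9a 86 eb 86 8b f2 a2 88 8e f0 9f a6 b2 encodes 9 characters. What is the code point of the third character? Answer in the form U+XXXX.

Offset 0: leading byte 0xE2 = 11100010 → 3-byte char #1 = E2 86 A5.
Offset 3: leading byte 0xF1 = 11110001 → 4-byte char #2 = F1 89 AF A5.
Offset 7: leading byte 0xF3 = 11110011 → 4-byte char #3 = F3 A3 9F B3.
Leading byte 0xF3 = 11110011 matches 11110xxx → 4-byte sequence.
Byte 1: 0xF3 = 11110011, payload 011 (3 bits).
Byte 2: 0xA3 = 10100011 (10xxxxxx ✓), payload 100011.
Byte 3: 0x9F = 10011111 (10xxxxxx ✓), payload 011111.
Byte 4: 0xB3 = 10110011 (10xxxxxx ✓), payload 110011.
Concatenate: 011100011011111110011 = 0xE37F3 (21 bits → U+E37F3).

U+E37F3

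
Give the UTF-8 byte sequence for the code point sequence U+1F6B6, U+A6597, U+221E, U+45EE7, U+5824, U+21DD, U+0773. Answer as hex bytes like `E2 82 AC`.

F0 9F 9A B6 F2 A6 96 97 E2 88 9E F1 85 BB A7 E5 A0 A4 E2 87 9D DD B3

U+1F6B6: 4-byte form → F0 9F 9A B6.
U+A6597: 4-byte form → F2 A6 96 97.
U+221E: 3-byte form → E2 88 9E.
U+45EE7: 4-byte form → F1 85 BB A7.
U+5824: 3-byte form → E5 A0 A4.
U+21DD: 3-byte form → E2 87 9D.
U+0773: 2-byte form → DD B3.
Concatenated (23 bytes): F0 9F 9A B6 F2 A6 96 97 E2 88 9E F1 85 BB A7 E5 A0 A4 E2 87 9D DD B3.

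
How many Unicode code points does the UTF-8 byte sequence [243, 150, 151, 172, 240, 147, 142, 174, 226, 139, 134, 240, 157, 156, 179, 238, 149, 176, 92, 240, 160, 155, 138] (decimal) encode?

7

Byte at offset 0: 0xF3 = 11110011 → 4-byte char (#1). Advance 4.
Byte at offset 4: 0xF0 = 11110000 → 4-byte char (#2). Advance 4.
Byte at offset 8: 0xE2 = 11100010 → 3-byte char (#3). Advance 3.
Byte at offset 11: 0xF0 = 11110000 → 4-byte char (#4). Advance 4.
Byte at offset 15: 0xEE = 11101110 → 3-byte char (#5). Advance 3.
Byte at offset 18: 0x5C = 01011100 → 1-byte char (#6). Advance 1.
Byte at offset 19: 0xF0 = 11110000 → 4-byte char (#7). Advance 4.
Reached end at offset 23 after 7 code points.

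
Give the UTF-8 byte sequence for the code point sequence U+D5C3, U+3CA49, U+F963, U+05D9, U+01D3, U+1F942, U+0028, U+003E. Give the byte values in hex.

U+D5C3: 3-byte form → ED 97 83.
U+3CA49: 4-byte form → F0 BC A9 89.
U+F963: 3-byte form → EF A5 A3.
U+05D9: 2-byte form → D7 99.
U+01D3: 2-byte form → C7 93.
U+1F942: 4-byte form → F0 9F A5 82.
U+0028: 1-byte form → 28.
U+003E: 1-byte form → 3E.
Concatenated (20 bytes): ED 97 83 F0 BC A9 89 EF A5 A3 D7 99 C7 93 F0 9F A5 82 28 3E.

ED 97 83 F0 BC A9 89 EF A5 A3 D7 99 C7 93 F0 9F A5 82 28 3E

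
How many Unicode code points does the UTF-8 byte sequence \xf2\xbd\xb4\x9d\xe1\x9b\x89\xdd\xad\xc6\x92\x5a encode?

Byte at offset 0: 0xF2 = 11110010 → 4-byte char (#1). Advance 4.
Byte at offset 4: 0xE1 = 11100001 → 3-byte char (#2). Advance 3.
Byte at offset 7: 0xDD = 11011101 → 2-byte char (#3). Advance 2.
Byte at offset 9: 0xC6 = 11000110 → 2-byte char (#4). Advance 2.
Byte at offset 11: 0x5A = 01011010 → 1-byte char (#5). Advance 1.
Reached end at offset 12 after 5 code points.

5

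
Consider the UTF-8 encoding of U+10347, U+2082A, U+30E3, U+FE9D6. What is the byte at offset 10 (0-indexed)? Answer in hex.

0xA3

U+10347 → 4-byte form F0 90 8D 87 at offsets 0–3.
U+2082A → 4-byte form F0 A0 A0 AA at offsets 4–7.
U+30E3 → 3-byte form E3 83 A3 at offsets 8–10.
Offset 10 falls in char 3's range; it's byte 3 of E3 83 A3 = 0xA3.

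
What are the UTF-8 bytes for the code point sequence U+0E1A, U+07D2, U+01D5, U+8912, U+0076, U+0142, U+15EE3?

U+0E1A: 3-byte form → E0 B8 9A.
U+07D2: 2-byte form → DF 92.
U+01D5: 2-byte form → C7 95.
U+8912: 3-byte form → E8 A4 92.
U+0076: 1-byte form → 76.
U+0142: 2-byte form → C5 82.
U+15EE3: 4-byte form → F0 95 BB A3.
Concatenated (17 bytes): E0 B8 9A DF 92 C7 95 E8 A4 92 76 C5 82 F0 95 BB A3.

E0 B8 9A DF 92 C7 95 E8 A4 92 76 C5 82 F0 95 BB A3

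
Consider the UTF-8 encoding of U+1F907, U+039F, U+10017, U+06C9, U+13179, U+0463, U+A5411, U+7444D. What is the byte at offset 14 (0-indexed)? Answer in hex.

U+1F907 → 4-byte form F0 9F A4 87 at offsets 0–3.
U+039F → 2-byte form CE 9F at offsets 4–5.
U+10017 → 4-byte form F0 90 80 97 at offsets 6–9.
U+06C9 → 2-byte form DB 89 at offsets 10–11.
U+13179 → 4-byte form F0 93 85 B9 at offsets 12–15.
Offset 14 falls in char 5's range; it's byte 3 of F0 93 85 B9 = 0x85.

0x85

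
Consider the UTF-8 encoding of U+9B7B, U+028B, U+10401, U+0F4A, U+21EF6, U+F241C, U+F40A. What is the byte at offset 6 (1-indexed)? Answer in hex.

0xF0

1-indexed offset 6 is 0-indexed offset 5.
U+9B7B → 3-byte form E9 AD BB at offsets 0–2.
U+028B → 2-byte form CA 8B at offsets 3–4.
U+10401 → 4-byte form F0 90 90 81 at offsets 5–8.
Offset 5 falls in char 3's range; it's byte 1 of F0 90 90 81 = 0xF0.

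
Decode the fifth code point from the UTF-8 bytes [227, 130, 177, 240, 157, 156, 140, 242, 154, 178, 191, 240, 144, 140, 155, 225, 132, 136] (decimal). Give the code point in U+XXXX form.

U+1108

Offset 0: leading byte 0xE3 = 11100011 → 3-byte char #1 = E3 82 B1.
Offset 3: leading byte 0xF0 = 11110000 → 4-byte char #2 = F0 9D 9C 8C.
Offset 7: leading byte 0xF2 = 11110010 → 4-byte char #3 = F2 9A B2 BF.
Offset 11: leading byte 0xF0 = 11110000 → 4-byte char #4 = F0 90 8C 9B.
Offset 15: leading byte 0xE1 = 11100001 → 3-byte char #5 = E1 84 88.
Leading byte 0xE1 = 11100001 matches 1110xxxx → 3-byte sequence.
Byte 1: 0xE1 = 11100001, payload 0001 (4 bits).
Byte 2: 0x84 = 10000100 (10xxxxxx ✓), payload 000100.
Byte 3: 0x88 = 10001000 (10xxxxxx ✓), payload 001000.
Concatenate: 0001000100001000 = 0x1108 (16 bits → U+1108).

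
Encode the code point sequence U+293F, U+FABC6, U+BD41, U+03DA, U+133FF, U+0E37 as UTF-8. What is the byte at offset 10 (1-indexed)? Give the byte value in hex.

1-indexed offset 10 is 0-indexed offset 9.
U+293F → 3-byte form E2 A4 BF at offsets 0–2.
U+FABC6 → 4-byte form F3 BA AF 86 at offsets 3–6.
U+BD41 → 3-byte form EB B5 81 at offsets 7–9.
Offset 9 falls in char 3's range; it's byte 3 of EB B5 81 = 0x81.

0x81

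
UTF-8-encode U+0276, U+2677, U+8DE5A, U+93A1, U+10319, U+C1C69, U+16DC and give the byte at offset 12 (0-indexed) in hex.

0xF0

U+0276 → 2-byte form C9 B6 at offsets 0–1.
U+2677 → 3-byte form E2 99 B7 at offsets 2–4.
U+8DE5A → 4-byte form F2 8D B9 9A at offsets 5–8.
U+93A1 → 3-byte form E9 8E A1 at offsets 9–11.
U+10319 → 4-byte form F0 90 8C 99 at offsets 12–15.
Offset 12 falls in char 5's range; it's byte 1 of F0 90 8C 99 = 0xF0.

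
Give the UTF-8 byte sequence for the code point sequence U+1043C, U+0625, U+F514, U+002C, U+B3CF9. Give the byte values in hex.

F0 90 90 BC D8 A5 EF 94 94 2C F2 B3 B3 B9

U+1043C: 4-byte form → F0 90 90 BC.
U+0625: 2-byte form → D8 A5.
U+F514: 3-byte form → EF 94 94.
U+002C: 1-byte form → 2C.
U+B3CF9: 4-byte form → F2 B3 B3 B9.
Concatenated (14 bytes): F0 90 90 BC D8 A5 EF 94 94 2C F2 B3 B3 B9.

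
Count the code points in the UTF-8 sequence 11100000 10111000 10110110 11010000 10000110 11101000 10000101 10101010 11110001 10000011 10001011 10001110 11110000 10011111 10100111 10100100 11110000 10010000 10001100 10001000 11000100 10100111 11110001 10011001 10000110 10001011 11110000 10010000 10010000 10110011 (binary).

9

Byte at offset 0: 0xE0 = 11100000 → 3-byte char (#1). Advance 3.
Byte at offset 3: 0xD0 = 11010000 → 2-byte char (#2). Advance 2.
Byte at offset 5: 0xE8 = 11101000 → 3-byte char (#3). Advance 3.
Byte at offset 8: 0xF1 = 11110001 → 4-byte char (#4). Advance 4.
Byte at offset 12: 0xF0 = 11110000 → 4-byte char (#5). Advance 4.
Byte at offset 16: 0xF0 = 11110000 → 4-byte char (#6). Advance 4.
Byte at offset 20: 0xC4 = 11000100 → 2-byte char (#7). Advance 2.
Byte at offset 22: 0xF1 = 11110001 → 4-byte char (#8). Advance 4.
Byte at offset 26: 0xF0 = 11110000 → 4-byte char (#9). Advance 4.
Reached end at offset 30 after 9 code points.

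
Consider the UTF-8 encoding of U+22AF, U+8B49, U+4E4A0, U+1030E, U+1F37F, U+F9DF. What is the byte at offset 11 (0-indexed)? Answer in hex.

U+22AF → 3-byte form E2 8A AF at offsets 0–2.
U+8B49 → 3-byte form E8 AD 89 at offsets 3–5.
U+4E4A0 → 4-byte form F1 8E 92 A0 at offsets 6–9.
U+1030E → 4-byte form F0 90 8C 8E at offsets 10–13.
Offset 11 falls in char 4's range; it's byte 2 of F0 90 8C 8E = 0x90.

0x90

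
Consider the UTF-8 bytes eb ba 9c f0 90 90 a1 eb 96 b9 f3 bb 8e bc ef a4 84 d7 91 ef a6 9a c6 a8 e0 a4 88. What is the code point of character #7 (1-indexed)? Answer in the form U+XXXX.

U+F99A

Offset 0: leading byte 0xEB = 11101011 → 3-byte char #1 = EB BA 9C.
Offset 3: leading byte 0xF0 = 11110000 → 4-byte char #2 = F0 90 90 A1.
Offset 7: leading byte 0xEB = 11101011 → 3-byte char #3 = EB 96 B9.
Offset 10: leading byte 0xF3 = 11110011 → 4-byte char #4 = F3 BB 8E BC.
Offset 14: leading byte 0xEF = 11101111 → 3-byte char #5 = EF A4 84.
Offset 17: leading byte 0xD7 = 11010111 → 2-byte char #6 = D7 91.
Offset 19: leading byte 0xEF = 11101111 → 3-byte char #7 = EF A6 9A.
Leading byte 0xEF = 11101111 matches 1110xxxx → 3-byte sequence.
Byte 1: 0xEF = 11101111, payload 1111 (4 bits).
Byte 2: 0xA6 = 10100110 (10xxxxxx ✓), payload 100110.
Byte 3: 0x9A = 10011010 (10xxxxxx ✓), payload 011010.
Concatenate: 1111100110011010 = 0xF99A (16 bits → U+F99A).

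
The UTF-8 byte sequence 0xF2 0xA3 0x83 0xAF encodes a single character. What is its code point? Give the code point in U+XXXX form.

Leading byte 0xF2 = 11110010 matches 11110xxx → 4-byte sequence.
Byte 1: 0xF2 = 11110010, payload 010 (3 bits).
Byte 2: 0xA3 = 10100011 (10xxxxxx ✓), payload 100011.
Byte 3: 0x83 = 10000011 (10xxxxxx ✓), payload 000011.
Byte 4: 0xAF = 10101111 (10xxxxxx ✓), payload 101111.
Concatenate: 010100011000011101111 = 0xA30EF (21 bits → U+A30EF).

U+A30EF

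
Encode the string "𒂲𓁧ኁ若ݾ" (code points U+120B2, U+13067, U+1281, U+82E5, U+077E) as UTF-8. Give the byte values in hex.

U+120B2: 4-byte form → F0 92 82 B2.
U+13067: 4-byte form → F0 93 81 A7.
U+1281: 3-byte form → E1 8A 81.
U+82E5: 3-byte form → E8 8B A5.
U+077E: 2-byte form → DD BE.
Concatenated (16 bytes): F0 92 82 B2 F0 93 81 A7 E1 8A 81 E8 8B A5 DD BE.

F0 92 82 B2 F0 93 81 A7 E1 8A 81 E8 8B A5 DD BE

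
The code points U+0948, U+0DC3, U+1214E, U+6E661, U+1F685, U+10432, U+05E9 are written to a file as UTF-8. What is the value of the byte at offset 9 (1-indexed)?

1-indexed offset 9 is 0-indexed offset 8.
U+0948 → 3-byte form E0 A5 88 at offsets 0–2.
U+0DC3 → 3-byte form E0 B7 83 at offsets 3–5.
U+1214E → 4-byte form F0 92 85 8E at offsets 6–9.
Offset 8 falls in char 3's range; it's byte 3 of F0 92 85 8E = 0x85.

0x85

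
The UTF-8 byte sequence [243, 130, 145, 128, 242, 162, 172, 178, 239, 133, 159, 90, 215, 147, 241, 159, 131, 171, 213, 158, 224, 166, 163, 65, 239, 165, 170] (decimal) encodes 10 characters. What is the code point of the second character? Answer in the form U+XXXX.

U+A2B32

Offset 0: leading byte 0xF3 = 11110011 → 4-byte char #1 = F3 82 91 80.
Offset 4: leading byte 0xF2 = 11110010 → 4-byte char #2 = F2 A2 AC B2.
Leading byte 0xF2 = 11110010 matches 11110xxx → 4-byte sequence.
Byte 1: 0xF2 = 11110010, payload 010 (3 bits).
Byte 2: 0xA2 = 10100010 (10xxxxxx ✓), payload 100010.
Byte 3: 0xAC = 10101100 (10xxxxxx ✓), payload 101100.
Byte 4: 0xB2 = 10110010 (10xxxxxx ✓), payload 110010.
Concatenate: 010100010101100110010 = 0xA2B32 (21 bits → U+A2B32).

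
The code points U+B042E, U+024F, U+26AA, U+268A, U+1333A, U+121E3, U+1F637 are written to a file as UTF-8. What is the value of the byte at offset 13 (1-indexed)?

0xF0

1-indexed offset 13 is 0-indexed offset 12.
U+B042E → 4-byte form F2 B0 90 AE at offsets 0–3.
U+024F → 2-byte form C9 8F at offsets 4–5.
U+26AA → 3-byte form E2 9A AA at offsets 6–8.
U+268A → 3-byte form E2 9A 8A at offsets 9–11.
U+1333A → 4-byte form F0 93 8C BA at offsets 12–15.
Offset 12 falls in char 5's range; it's byte 1 of F0 93 8C BA = 0xF0.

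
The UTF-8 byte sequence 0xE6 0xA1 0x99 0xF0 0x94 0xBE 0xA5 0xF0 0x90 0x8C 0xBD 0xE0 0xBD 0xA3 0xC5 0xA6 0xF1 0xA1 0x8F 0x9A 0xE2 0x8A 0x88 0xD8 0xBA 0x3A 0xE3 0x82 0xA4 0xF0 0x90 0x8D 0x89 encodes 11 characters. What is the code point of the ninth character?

U+003A

Offset 0: leading byte 0xE6 = 11100110 → 3-byte char #1 = E6 A1 99.
Offset 3: leading byte 0xF0 = 11110000 → 4-byte char #2 = F0 94 BE A5.
Offset 7: leading byte 0xF0 = 11110000 → 4-byte char #3 = F0 90 8C BD.
Offset 11: leading byte 0xE0 = 11100000 → 3-byte char #4 = E0 BD A3.
Offset 14: leading byte 0xC5 = 11000101 → 2-byte char #5 = C5 A6.
Offset 16: leading byte 0xF1 = 11110001 → 4-byte char #6 = F1 A1 8F 9A.
Offset 20: leading byte 0xE2 = 11100010 → 3-byte char #7 = E2 8A 88.
Offset 23: leading byte 0xD8 = 11011000 → 2-byte char #8 = D8 BA.
Offset 25: leading byte 0x3A = 00111010 → 1-byte char #9 = 3A.
Leading byte 0x3A = 00111010 matches 0xxxxxxx → 1-byte sequence.
Byte 1: 0x3A = 00111010, payload 0111010 (7 bits).
Concatenate: 0111010 = 0x3A (7 bits → U+003A).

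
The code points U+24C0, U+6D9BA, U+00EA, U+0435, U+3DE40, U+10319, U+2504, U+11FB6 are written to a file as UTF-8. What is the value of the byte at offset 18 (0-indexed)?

0x99

U+24C0 → 3-byte form E2 93 80 at offsets 0–2.
U+6D9BA → 4-byte form F1 AD A6 BA at offsets 3–6.
U+00EA → 2-byte form C3 AA at offsets 7–8.
U+0435 → 2-byte form D0 B5 at offsets 9–10.
U+3DE40 → 4-byte form F0 BD B9 80 at offsets 11–14.
U+10319 → 4-byte form F0 90 8C 99 at offsets 15–18.
Offset 18 falls in char 6's range; it's byte 4 of F0 90 8C 99 = 0x99.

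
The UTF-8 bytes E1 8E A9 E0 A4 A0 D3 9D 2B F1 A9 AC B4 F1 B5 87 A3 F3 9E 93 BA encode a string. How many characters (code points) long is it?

Byte at offset 0: 0xE1 = 11100001 → 3-byte char (#1). Advance 3.
Byte at offset 3: 0xE0 = 11100000 → 3-byte char (#2). Advance 3.
Byte at offset 6: 0xD3 = 11010011 → 2-byte char (#3). Advance 2.
Byte at offset 8: 0x2B = 00101011 → 1-byte char (#4). Advance 1.
Byte at offset 9: 0xF1 = 11110001 → 4-byte char (#5). Advance 4.
Byte at offset 13: 0xF1 = 11110001 → 4-byte char (#6). Advance 4.
Byte at offset 17: 0xF3 = 11110011 → 4-byte char (#7). Advance 4.
Reached end at offset 21 after 7 code points.

7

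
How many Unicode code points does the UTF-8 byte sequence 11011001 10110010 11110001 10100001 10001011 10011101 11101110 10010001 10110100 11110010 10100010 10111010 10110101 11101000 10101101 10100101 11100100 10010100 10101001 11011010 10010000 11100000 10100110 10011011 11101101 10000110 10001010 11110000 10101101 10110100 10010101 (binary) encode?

Byte at offset 0: 0xD9 = 11011001 → 2-byte char (#1). Advance 2.
Byte at offset 2: 0xF1 = 11110001 → 4-byte char (#2). Advance 4.
Byte at offset 6: 0xEE = 11101110 → 3-byte char (#3). Advance 3.
Byte at offset 9: 0xF2 = 11110010 → 4-byte char (#4). Advance 4.
Byte at offset 13: 0xE8 = 11101000 → 3-byte char (#5). Advance 3.
Byte at offset 16: 0xE4 = 11100100 → 3-byte char (#6). Advance 3.
Byte at offset 19: 0xDA = 11011010 → 2-byte char (#7). Advance 2.
Byte at offset 21: 0xE0 = 11100000 → 3-byte char (#8). Advance 3.
Byte at offset 24: 0xED = 11101101 → 3-byte char (#9). Advance 3.
Byte at offset 27: 0xF0 = 11110000 → 4-byte char (#10). Advance 4.
Reached end at offset 31 after 10 code points.

10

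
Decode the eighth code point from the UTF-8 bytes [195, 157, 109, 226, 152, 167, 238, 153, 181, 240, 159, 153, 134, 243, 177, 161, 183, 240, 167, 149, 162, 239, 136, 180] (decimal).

Offset 0: leading byte 0xC3 = 11000011 → 2-byte char #1 = C3 9D.
Offset 2: leading byte 0x6D = 01101101 → 1-byte char #2 = 6D.
Offset 3: leading byte 0xE2 = 11100010 → 3-byte char #3 = E2 98 A7.
Offset 6: leading byte 0xEE = 11101110 → 3-byte char #4 = EE 99 B5.
Offset 9: leading byte 0xF0 = 11110000 → 4-byte char #5 = F0 9F 99 86.
Offset 13: leading byte 0xF3 = 11110011 → 4-byte char #6 = F3 B1 A1 B7.
Offset 17: leading byte 0xF0 = 11110000 → 4-byte char #7 = F0 A7 95 A2.
Offset 21: leading byte 0xEF = 11101111 → 3-byte char #8 = EF 88 B4.
Leading byte 0xEF = 11101111 matches 1110xxxx → 3-byte sequence.
Byte 1: 0xEF = 11101111, payload 1111 (4 bits).
Byte 2: 0x88 = 10001000 (10xxxxxx ✓), payload 001000.
Byte 3: 0xB4 = 10110100 (10xxxxxx ✓), payload 110100.
Concatenate: 1111001000110100 = 0xF234 (16 bits → U+F234).

U+F234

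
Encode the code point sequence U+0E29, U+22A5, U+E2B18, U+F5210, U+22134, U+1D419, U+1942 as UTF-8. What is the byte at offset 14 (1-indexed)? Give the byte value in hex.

0x90

1-indexed offset 14 is 0-indexed offset 13.
U+0E29 → 3-byte form E0 B8 A9 at offsets 0–2.
U+22A5 → 3-byte form E2 8A A5 at offsets 3–5.
U+E2B18 → 4-byte form F3 A2 AC 98 at offsets 6–9.
U+F5210 → 4-byte form F3 B5 88 90 at offsets 10–13.
Offset 13 falls in char 4's range; it's byte 4 of F3 B5 88 90 = 0x90.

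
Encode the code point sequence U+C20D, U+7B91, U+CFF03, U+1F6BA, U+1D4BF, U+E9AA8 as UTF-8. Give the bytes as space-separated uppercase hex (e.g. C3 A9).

U+C20D: 3-byte form → EC 88 8D.
U+7B91: 3-byte form → E7 AE 91.
U+CFF03: 4-byte form → F3 8F BC 83.
U+1F6BA: 4-byte form → F0 9F 9A BA.
U+1D4BF: 4-byte form → F0 9D 92 BF.
U+E9AA8: 4-byte form → F3 A9 AA A8.
Concatenated (22 bytes): EC 88 8D E7 AE 91 F3 8F BC 83 F0 9F 9A BA F0 9D 92 BF F3 A9 AA A8.

EC 88 8D E7 AE 91 F3 8F BC 83 F0 9F 9A BA F0 9D 92 BF F3 A9 AA A8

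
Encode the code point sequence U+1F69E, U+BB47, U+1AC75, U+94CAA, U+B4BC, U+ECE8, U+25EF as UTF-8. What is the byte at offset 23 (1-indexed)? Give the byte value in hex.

1-indexed offset 23 is 0-indexed offset 22.
U+1F69E → 4-byte form F0 9F 9A 9E at offsets 0–3.
U+BB47 → 3-byte form EB AD 87 at offsets 4–6.
U+1AC75 → 4-byte form F0 9A B1 B5 at offsets 7–10.
U+94CAA → 4-byte form F2 94 B2 AA at offsets 11–14.
U+B4BC → 3-byte form EB 92 BC at offsets 15–17.
U+ECE8 → 3-byte form EE B3 A8 at offsets 18–20.
U+25EF → 3-byte form E2 97 AF at offsets 21–23.
Offset 22 falls in char 7's range; it's byte 2 of E2 97 AF = 0x97.

0x97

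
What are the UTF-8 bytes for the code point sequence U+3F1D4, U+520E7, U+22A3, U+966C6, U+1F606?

F0 BF 87 94 F1 92 83 A7 E2 8A A3 F2 96 9B 86 F0 9F 98 86

U+3F1D4: 4-byte form → F0 BF 87 94.
U+520E7: 4-byte form → F1 92 83 A7.
U+22A3: 3-byte form → E2 8A A3.
U+966C6: 4-byte form → F2 96 9B 86.
U+1F606: 4-byte form → F0 9F 98 86.
Concatenated (19 bytes): F0 BF 87 94 F1 92 83 A7 E2 8A A3 F2 96 9B 86 F0 9F 98 86.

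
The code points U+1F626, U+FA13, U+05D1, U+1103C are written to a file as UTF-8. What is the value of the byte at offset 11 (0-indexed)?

0x80

U+1F626 → 4-byte form F0 9F 98 A6 at offsets 0–3.
U+FA13 → 3-byte form EF A8 93 at offsets 4–6.
U+05D1 → 2-byte form D7 91 at offsets 7–8.
U+1103C → 4-byte form F0 91 80 BC at offsets 9–12.
Offset 11 falls in char 4's range; it's byte 3 of F0 91 80 BC = 0x80.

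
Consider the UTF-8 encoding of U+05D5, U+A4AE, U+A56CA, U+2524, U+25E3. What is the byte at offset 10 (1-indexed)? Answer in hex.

1-indexed offset 10 is 0-indexed offset 9.
U+05D5 → 2-byte form D7 95 at offsets 0–1.
U+A4AE → 3-byte form EA 92 AE at offsets 2–4.
U+A56CA → 4-byte form F2 A5 9B 8A at offsets 5–8.
U+2524 → 3-byte form E2 94 A4 at offsets 9–11.
Offset 9 falls in char 4's range; it's byte 1 of E2 94 A4 = 0xE2.

0xE2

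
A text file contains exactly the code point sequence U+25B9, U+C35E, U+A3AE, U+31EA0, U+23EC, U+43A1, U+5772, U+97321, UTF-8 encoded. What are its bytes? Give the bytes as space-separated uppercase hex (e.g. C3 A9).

U+25B9: 3-byte form → E2 96 B9.
U+C35E: 3-byte form → EC 8D 9E.
U+A3AE: 3-byte form → EA 8E AE.
U+31EA0: 4-byte form → F0 B1 BA A0.
U+23EC: 3-byte form → E2 8F AC.
U+43A1: 3-byte form → E4 8E A1.
U+5772: 3-byte form → E5 9D B2.
U+97321: 4-byte form → F2 97 8C A1.
Concatenated (26 bytes): E2 96 B9 EC 8D 9E EA 8E AE F0 B1 BA A0 E2 8F AC E4 8E A1 E5 9D B2 F2 97 8C A1.

E2 96 B9 EC 8D 9E EA 8E AE F0 B1 BA A0 E2 8F AC E4 8E A1 E5 9D B2 F2 97 8C A1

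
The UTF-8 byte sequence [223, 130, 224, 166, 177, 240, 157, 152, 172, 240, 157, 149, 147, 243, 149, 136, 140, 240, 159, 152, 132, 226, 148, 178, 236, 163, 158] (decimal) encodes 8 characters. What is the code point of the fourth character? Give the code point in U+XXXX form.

Offset 0: leading byte 0xDF = 11011111 → 2-byte char #1 = DF 82.
Offset 2: leading byte 0xE0 = 11100000 → 3-byte char #2 = E0 A6 B1.
Offset 5: leading byte 0xF0 = 11110000 → 4-byte char #3 = F0 9D 98 AC.
Offset 9: leading byte 0xF0 = 11110000 → 4-byte char #4 = F0 9D 95 93.
Leading byte 0xF0 = 11110000 matches 11110xxx → 4-byte sequence.
Byte 1: 0xF0 = 11110000, payload 000 (3 bits).
Byte 2: 0x9D = 10011101 (10xxxxxx ✓), payload 011101.
Byte 3: 0x95 = 10010101 (10xxxxxx ✓), payload 010101.
Byte 4: 0x93 = 10010011 (10xxxxxx ✓), payload 010011.
Concatenate: 000011101010101010011 = 0x1D553 (21 bits → U+1D553).

U+1D553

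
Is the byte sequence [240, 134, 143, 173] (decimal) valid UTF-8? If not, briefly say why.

invalid (overlong encoding)

Leading byte 0xF0 = 11110000 → 4-byte form.
Continuation bytes all match 10xxxxxx. Payload decodes to 0x63ED.
But 0x63ED < 0x10000, the minimum for a 4-byte sequence — this is an overlong encoding.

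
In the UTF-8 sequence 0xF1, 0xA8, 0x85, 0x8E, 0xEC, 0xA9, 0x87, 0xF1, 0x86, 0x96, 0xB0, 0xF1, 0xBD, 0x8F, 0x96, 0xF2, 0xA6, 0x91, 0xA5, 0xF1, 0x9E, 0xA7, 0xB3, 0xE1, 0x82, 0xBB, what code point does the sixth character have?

Offset 0: leading byte 0xF1 = 11110001 → 4-byte char #1 = F1 A8 85 8E.
Offset 4: leading byte 0xEC = 11101100 → 3-byte char #2 = EC A9 87.
Offset 7: leading byte 0xF1 = 11110001 → 4-byte char #3 = F1 86 96 B0.
Offset 11: leading byte 0xF1 = 11110001 → 4-byte char #4 = F1 BD 8F 96.
Offset 15: leading byte 0xF2 = 11110010 → 4-byte char #5 = F2 A6 91 A5.
Offset 19: leading byte 0xF1 = 11110001 → 4-byte char #6 = F1 9E A7 B3.
Leading byte 0xF1 = 11110001 matches 11110xxx → 4-byte sequence.
Byte 1: 0xF1 = 11110001, payload 001 (3 bits).
Byte 2: 0x9E = 10011110 (10xxxxxx ✓), payload 011110.
Byte 3: 0xA7 = 10100111 (10xxxxxx ✓), payload 100111.
Byte 4: 0xB3 = 10110011 (10xxxxxx ✓), payload 110011.
Concatenate: 001011110100111110011 = 0x5E9F3 (21 bits → U+5E9F3).

U+5E9F3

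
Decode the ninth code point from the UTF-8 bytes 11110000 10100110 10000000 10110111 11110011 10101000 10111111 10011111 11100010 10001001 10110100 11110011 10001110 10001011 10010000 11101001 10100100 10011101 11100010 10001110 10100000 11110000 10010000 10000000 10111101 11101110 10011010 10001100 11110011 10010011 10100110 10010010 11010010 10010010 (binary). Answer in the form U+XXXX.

Offset 0: leading byte 0xF0 = 11110000 → 4-byte char #1 = F0 A6 80 B7.
Offset 4: leading byte 0xF3 = 11110011 → 4-byte char #2 = F3 A8 BF 9F.
Offset 8: leading byte 0xE2 = 11100010 → 3-byte char #3 = E2 89 B4.
Offset 11: leading byte 0xF3 = 11110011 → 4-byte char #4 = F3 8E 8B 90.
Offset 15: leading byte 0xE9 = 11101001 → 3-byte char #5 = E9 A4 9D.
Offset 18: leading byte 0xE2 = 11100010 → 3-byte char #6 = E2 8E A0.
Offset 21: leading byte 0xF0 = 11110000 → 4-byte char #7 = F0 90 80 BD.
Offset 25: leading byte 0xEE = 11101110 → 3-byte char #8 = EE 9A 8C.
Offset 28: leading byte 0xF3 = 11110011 → 4-byte char #9 = F3 93 A6 92.
Leading byte 0xF3 = 11110011 matches 11110xxx → 4-byte sequence.
Byte 1: 0xF3 = 11110011, payload 011 (3 bits).
Byte 2: 0x93 = 10010011 (10xxxxxx ✓), payload 010011.
Byte 3: 0xA6 = 10100110 (10xxxxxx ✓), payload 100110.
Byte 4: 0x92 = 10010010 (10xxxxxx ✓), payload 010010.
Concatenate: 011010011100110010010 = 0xD3992 (21 bits → U+D3992).

U+D3992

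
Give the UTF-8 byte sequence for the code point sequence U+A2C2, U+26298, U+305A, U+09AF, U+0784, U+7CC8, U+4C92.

U+A2C2: 3-byte form → EA 8B 82.
U+26298: 4-byte form → F0 A6 8A 98.
U+305A: 3-byte form → E3 81 9A.
U+09AF: 3-byte form → E0 A6 AF.
U+0784: 2-byte form → DE 84.
U+7CC8: 3-byte form → E7 B3 88.
U+4C92: 3-byte form → E4 B2 92.
Concatenated (21 bytes): EA 8B 82 F0 A6 8A 98 E3 81 9A E0 A6 AF DE 84 E7 B3 88 E4 B2 92.

EA 8B 82 F0 A6 8A 98 E3 81 9A E0 A6 AF DE 84 E7 B3 88 E4 B2 92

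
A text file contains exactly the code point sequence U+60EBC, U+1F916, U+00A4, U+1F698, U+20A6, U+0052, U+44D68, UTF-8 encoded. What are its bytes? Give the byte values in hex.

U+60EBC: 4-byte form → F1 A0 BA BC.
U+1F916: 4-byte form → F0 9F A4 96.
U+00A4: 2-byte form → C2 A4.
U+1F698: 4-byte form → F0 9F 9A 98.
U+20A6: 3-byte form → E2 82 A6.
U+0052: 1-byte form → 52.
U+44D68: 4-byte form → F1 84 B5 A8.
Concatenated (22 bytes): F1 A0 BA BC F0 9F A4 96 C2 A4 F0 9F 9A 98 E2 82 A6 52 F1 84 B5 A8.

F1 A0 BA BC F0 9F A4 96 C2 A4 F0 9F 9A 98 E2 82 A6 52 F1 84 B5 A8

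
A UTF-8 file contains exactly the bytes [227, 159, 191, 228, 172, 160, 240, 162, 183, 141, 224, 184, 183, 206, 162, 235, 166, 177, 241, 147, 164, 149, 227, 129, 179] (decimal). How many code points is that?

8

Byte at offset 0: 0xE3 = 11100011 → 3-byte char (#1). Advance 3.
Byte at offset 3: 0xE4 = 11100100 → 3-byte char (#2). Advance 3.
Byte at offset 6: 0xF0 = 11110000 → 4-byte char (#3). Advance 4.
Byte at offset 10: 0xE0 = 11100000 → 3-byte char (#4). Advance 3.
Byte at offset 13: 0xCE = 11001110 → 2-byte char (#5). Advance 2.
Byte at offset 15: 0xEB = 11101011 → 3-byte char (#6). Advance 3.
Byte at offset 18: 0xF1 = 11110001 → 4-byte char (#7). Advance 4.
Byte at offset 22: 0xE3 = 11100011 → 3-byte char (#8). Advance 3.
Reached end at offset 25 after 8 code points.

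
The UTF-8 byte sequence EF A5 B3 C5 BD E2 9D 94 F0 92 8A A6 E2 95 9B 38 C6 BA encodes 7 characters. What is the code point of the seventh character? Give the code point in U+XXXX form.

Offset 0: leading byte 0xEF = 11101111 → 3-byte char #1 = EF A5 B3.
Offset 3: leading byte 0xC5 = 11000101 → 2-byte char #2 = C5 BD.
Offset 5: leading byte 0xE2 = 11100010 → 3-byte char #3 = E2 9D 94.
Offset 8: leading byte 0xF0 = 11110000 → 4-byte char #4 = F0 92 8A A6.
Offset 12: leading byte 0xE2 = 11100010 → 3-byte char #5 = E2 95 9B.
Offset 15: leading byte 0x38 = 00111000 → 1-byte char #6 = 38.
Offset 16: leading byte 0xC6 = 11000110 → 2-byte char #7 = C6 BA.
Leading byte 0xC6 = 11000110 matches 110xxxxx → 2-byte sequence.
Byte 1: 0xC6 = 11000110, payload 00110 (5 bits).
Byte 2: 0xBA = 10111010 (10xxxxxx ✓), payload 111010.
Concatenate: 00110111010 = 0x1BA (11 bits → U+01BA).

U+01BA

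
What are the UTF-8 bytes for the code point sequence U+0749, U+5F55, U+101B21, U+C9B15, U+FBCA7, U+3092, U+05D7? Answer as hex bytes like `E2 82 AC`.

U+0749: 2-byte form → DD 89.
U+5F55: 3-byte form → E5 BD 95.
U+101B21: 4-byte form → F4 81 AC A1.
U+C9B15: 4-byte form → F3 89 AC 95.
U+FBCA7: 4-byte form → F3 BB B2 A7.
U+3092: 3-byte form → E3 82 92.
U+05D7: 2-byte form → D7 97.
Concatenated (22 bytes): DD 89 E5 BD 95 F4 81 AC A1 F3 89 AC 95 F3 BB B2 A7 E3 82 92 D7 97.

DD 89 E5 BD 95 F4 81 AC A1 F3 89 AC 95 F3 BB B2 A7 E3 82 92 D7 97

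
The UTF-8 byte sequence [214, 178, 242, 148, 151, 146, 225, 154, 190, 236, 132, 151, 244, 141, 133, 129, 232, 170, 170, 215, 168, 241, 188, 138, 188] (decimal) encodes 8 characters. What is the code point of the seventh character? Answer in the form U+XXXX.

Offset 0: leading byte 0xD6 = 11010110 → 2-byte char #1 = D6 B2.
Offset 2: leading byte 0xF2 = 11110010 → 4-byte char #2 = F2 94 97 92.
Offset 6: leading byte 0xE1 = 11100001 → 3-byte char #3 = E1 9A BE.
Offset 9: leading byte 0xEC = 11101100 → 3-byte char #4 = EC 84 97.
Offset 12: leading byte 0xF4 = 11110100 → 4-byte char #5 = F4 8D 85 81.
Offset 16: leading byte 0xE8 = 11101000 → 3-byte char #6 = E8 AA AA.
Offset 19: leading byte 0xD7 = 11010111 → 2-byte char #7 = D7 A8.
Leading byte 0xD7 = 11010111 matches 110xxxxx → 2-byte sequence.
Byte 1: 0xD7 = 11010111, payload 10111 (5 bits).
Byte 2: 0xA8 = 10101000 (10xxxxxx ✓), payload 101000.
Concatenate: 10111101000 = 0x5E8 (11 bits → U+05E8).

U+05E8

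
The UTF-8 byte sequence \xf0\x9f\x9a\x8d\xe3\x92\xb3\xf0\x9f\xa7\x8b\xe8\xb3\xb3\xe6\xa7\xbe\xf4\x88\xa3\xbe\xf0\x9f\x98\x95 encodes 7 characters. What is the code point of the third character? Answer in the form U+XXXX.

U+1F9CB

Offset 0: leading byte 0xF0 = 11110000 → 4-byte char #1 = F0 9F 9A 8D.
Offset 4: leading byte 0xE3 = 11100011 → 3-byte char #2 = E3 92 B3.
Offset 7: leading byte 0xF0 = 11110000 → 4-byte char #3 = F0 9F A7 8B.
Leading byte 0xF0 = 11110000 matches 11110xxx → 4-byte sequence.
Byte 1: 0xF0 = 11110000, payload 000 (3 bits).
Byte 2: 0x9F = 10011111 (10xxxxxx ✓), payload 011111.
Byte 3: 0xA7 = 10100111 (10xxxxxx ✓), payload 100111.
Byte 4: 0x8B = 10001011 (10xxxxxx ✓), payload 001011.
Concatenate: 000011111100111001011 = 0x1F9CB (21 bits → U+1F9CB).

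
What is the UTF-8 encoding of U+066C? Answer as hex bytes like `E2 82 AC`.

U+066C = 0x66C = 1644 decimal. In range U+0080–U+07FF → 2-byte form: 110xxxxx 10xxxxxx.
Binary (11 bits): 11001101100.
Split 5+6: 11001 | 101100.
Byte 1: 11011001 = 0xD9.
Byte 2: 10101100 = 0xAC.

D9 AC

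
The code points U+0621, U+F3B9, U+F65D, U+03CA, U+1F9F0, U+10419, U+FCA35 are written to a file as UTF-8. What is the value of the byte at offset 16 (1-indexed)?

0x90

1-indexed offset 16 is 0-indexed offset 15.
U+0621 → 2-byte form D8 A1 at offsets 0–1.
U+F3B9 → 3-byte form EF 8E B9 at offsets 2–4.
U+F65D → 3-byte form EF 99 9D at offsets 5–7.
U+03CA → 2-byte form CF 8A at offsets 8–9.
U+1F9F0 → 4-byte form F0 9F A7 B0 at offsets 10–13.
U+10419 → 4-byte form F0 90 90 99 at offsets 14–17.
Offset 15 falls in char 6's range; it's byte 2 of F0 90 90 99 = 0x90.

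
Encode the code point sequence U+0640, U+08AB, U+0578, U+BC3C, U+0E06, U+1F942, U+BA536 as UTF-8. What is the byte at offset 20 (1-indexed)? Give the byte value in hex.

1-indexed offset 20 is 0-indexed offset 19.
U+0640 → 2-byte form D9 80 at offsets 0–1.
U+08AB → 3-byte form E0 A2 AB at offsets 2–4.
U+0578 → 2-byte form D5 B8 at offsets 5–6.
U+BC3C → 3-byte form EB B0 BC at offsets 7–9.
U+0E06 → 3-byte form E0 B8 86 at offsets 10–12.
U+1F942 → 4-byte form F0 9F A5 82 at offsets 13–16.
U+BA536 → 4-byte form F2 BA 94 B6 at offsets 17–20.
Offset 19 falls in char 7's range; it's byte 3 of F2 BA 94 B6 = 0x94.

0x94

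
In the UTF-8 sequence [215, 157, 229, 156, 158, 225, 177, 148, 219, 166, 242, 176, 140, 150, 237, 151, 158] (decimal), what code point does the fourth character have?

U+06E6

Offset 0: leading byte 0xD7 = 11010111 → 2-byte char #1 = D7 9D.
Offset 2: leading byte 0xE5 = 11100101 → 3-byte char #2 = E5 9C 9E.
Offset 5: leading byte 0xE1 = 11100001 → 3-byte char #3 = E1 B1 94.
Offset 8: leading byte 0xDB = 11011011 → 2-byte char #4 = DB A6.
Leading byte 0xDB = 11011011 matches 110xxxxx → 2-byte sequence.
Byte 1: 0xDB = 11011011, payload 11011 (5 bits).
Byte 2: 0xA6 = 10100110 (10xxxxxx ✓), payload 100110.
Concatenate: 11011100110 = 0x6E6 (11 bits → U+06E6).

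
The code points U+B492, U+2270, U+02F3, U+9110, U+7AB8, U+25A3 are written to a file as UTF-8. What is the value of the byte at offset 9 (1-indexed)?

0xE9

1-indexed offset 9 is 0-indexed offset 8.
U+B492 → 3-byte form EB 92 92 at offsets 0–2.
U+2270 → 3-byte form E2 89 B0 at offsets 3–5.
U+02F3 → 2-byte form CB B3 at offsets 6–7.
U+9110 → 3-byte form E9 84 90 at offsets 8–10.
Offset 8 falls in char 4's range; it's byte 1 of E9 84 90 = 0xE9.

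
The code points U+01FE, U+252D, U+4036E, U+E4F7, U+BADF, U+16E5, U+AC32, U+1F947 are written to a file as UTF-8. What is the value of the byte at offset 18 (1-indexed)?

1-indexed offset 18 is 0-indexed offset 17.
U+01FE → 2-byte form C7 BE at offsets 0–1.
U+252D → 3-byte form E2 94 AD at offsets 2–4.
U+4036E → 4-byte form F1 80 8D AE at offsets 5–8.
U+E4F7 → 3-byte form EE 93 B7 at offsets 9–11.
U+BADF → 3-byte form EB AB 9F at offsets 12–14.
U+16E5 → 3-byte form E1 9B A5 at offsets 15–17.
Offset 17 falls in char 6's range; it's byte 3 of E1 9B A5 = 0xA5.

0xA5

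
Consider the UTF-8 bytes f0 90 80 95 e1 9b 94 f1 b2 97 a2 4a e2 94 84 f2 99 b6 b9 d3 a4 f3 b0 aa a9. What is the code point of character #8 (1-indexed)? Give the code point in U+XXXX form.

U+F0AA9

Offset 0: leading byte 0xF0 = 11110000 → 4-byte char #1 = F0 90 80 95.
Offset 4: leading byte 0xE1 = 11100001 → 3-byte char #2 = E1 9B 94.
Offset 7: leading byte 0xF1 = 11110001 → 4-byte char #3 = F1 B2 97 A2.
Offset 11: leading byte 0x4A = 01001010 → 1-byte char #4 = 4A.
Offset 12: leading byte 0xE2 = 11100010 → 3-byte char #5 = E2 94 84.
Offset 15: leading byte 0xF2 = 11110010 → 4-byte char #6 = F2 99 B6 B9.
Offset 19: leading byte 0xD3 = 11010011 → 2-byte char #7 = D3 A4.
Offset 21: leading byte 0xF3 = 11110011 → 4-byte char #8 = F3 B0 AA A9.
Leading byte 0xF3 = 11110011 matches 11110xxx → 4-byte sequence.
Byte 1: 0xF3 = 11110011, payload 011 (3 bits).
Byte 2: 0xB0 = 10110000 (10xxxxxx ✓), payload 110000.
Byte 3: 0xAA = 10101010 (10xxxxxx ✓), payload 101010.
Byte 4: 0xA9 = 10101001 (10xxxxxx ✓), payload 101001.
Concatenate: 011110000101010101001 = 0xF0AA9 (21 bits → U+F0AA9).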